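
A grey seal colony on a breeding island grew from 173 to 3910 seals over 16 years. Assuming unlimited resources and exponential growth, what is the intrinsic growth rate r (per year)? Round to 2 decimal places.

From N(t) = N₀·e^(rt): e^(r·16) = 3910/173 = 22.601.
r·16 = ln(22.601) = 3.118, so r = 3.118/16 = 0.19488.

0.19 per year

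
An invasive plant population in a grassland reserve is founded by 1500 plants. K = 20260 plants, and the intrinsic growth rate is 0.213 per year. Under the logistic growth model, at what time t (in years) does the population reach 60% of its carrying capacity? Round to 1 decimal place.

13.8 years

A = (K − N₀)/N₀ = (20260 − 1500)/1500 = 12.507.
Solve 20260/(1 + 12.507·e^(−0.213t)) = 12156: 1 + 12.507·e^(−0.213t) = 1.6667, so e^(−0.213t) = 0.0533049.
−0.213·t = ln(0.0533049) = -2.9317, so t = 2.9317/0.213 = 13.764.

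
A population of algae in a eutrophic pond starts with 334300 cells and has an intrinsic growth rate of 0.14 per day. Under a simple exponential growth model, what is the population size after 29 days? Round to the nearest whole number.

19380812 cells

N(t) = N₀·e^(rt) = 334300 × e^(0.14×29) = 334300 × e^4.06.
e^4.06 ≈ 57.974, so N ≈ 334300 × 57.974 = 1.938081×10^7.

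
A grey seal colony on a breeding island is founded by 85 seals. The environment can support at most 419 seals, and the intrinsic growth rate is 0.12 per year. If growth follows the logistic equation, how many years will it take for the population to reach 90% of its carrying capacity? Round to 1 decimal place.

29.7 years

A = (K − N₀)/N₀ = (419 − 85)/85 = 3.9294.
Solve 419/(1 + 3.9294·e^(−0.12t)) = 377.1: 1 + 3.9294·e^(−0.12t) = 1.1111, so e^(−0.12t) = 0.0282768.
−0.12·t = ln(0.0282768) = -3.5657, so t = 3.5657/0.12 = 29.714.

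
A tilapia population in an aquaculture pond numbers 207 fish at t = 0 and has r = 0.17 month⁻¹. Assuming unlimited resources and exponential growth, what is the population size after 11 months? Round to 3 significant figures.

1340 fish

N(t) = N₀·e^(rt) = 207 × e^(0.17×11) = 207 × e^1.87.
e^1.87 ≈ 6.4883, so N ≈ 207 × 6.4883 = 1343.08.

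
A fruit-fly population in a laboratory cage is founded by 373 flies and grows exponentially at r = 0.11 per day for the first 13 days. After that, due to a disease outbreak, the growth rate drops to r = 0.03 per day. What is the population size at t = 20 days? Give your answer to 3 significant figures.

1920 flies

Phase 1: N(13) = 373·e^(0.11×13) = 373·e^1.43 = 1558.65.
Phase 2 runs for 20 − 13 = 7 days at r = 0.03.
N(20) = 1558.65·e^(0.03×7) = 1558.65·e^0.21 = 1922.88.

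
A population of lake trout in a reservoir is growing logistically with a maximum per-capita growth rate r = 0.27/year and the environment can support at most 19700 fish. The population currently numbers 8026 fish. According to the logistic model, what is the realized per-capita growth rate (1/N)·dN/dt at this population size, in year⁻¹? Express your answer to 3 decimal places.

0.160 per year

(1/N)·dN/dt = r(1 − N/K) = 0.27 × (1 − 8026/19700).
= 0.27 × 0.59259 = 0.16.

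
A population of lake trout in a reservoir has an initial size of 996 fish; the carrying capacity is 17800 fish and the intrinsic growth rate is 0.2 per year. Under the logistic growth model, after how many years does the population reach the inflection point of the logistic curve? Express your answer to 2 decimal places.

14.13 years

Logistic growth is fastest at N = K/2 = 8900.
A = (K − N₀)/N₀ = 16.871. Set K/(1 + A·e^(−rt)) = K/2 → A·e^(−rt) = 1.
e^(−0.2t) = 1/16.871 = 0.0592716, so t = ln(16.871)/0.2 = 2.8256/0.2 = 14.128.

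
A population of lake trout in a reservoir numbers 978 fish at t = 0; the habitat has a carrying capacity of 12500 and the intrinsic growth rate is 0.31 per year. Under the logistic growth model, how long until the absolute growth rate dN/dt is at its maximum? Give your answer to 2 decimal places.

Logistic growth is fastest at N = K/2 = 6250.
A = (K − N₀)/N₀ = 11.781. Set K/(1 + A·e^(−rt)) = K/2 → A·e^(−rt) = 1.
e^(−0.31t) = 1/11.781 = 0.0848811, so t = ln(11.781)/0.31 = 2.4665/0.31 = 7.9565.

7.96 years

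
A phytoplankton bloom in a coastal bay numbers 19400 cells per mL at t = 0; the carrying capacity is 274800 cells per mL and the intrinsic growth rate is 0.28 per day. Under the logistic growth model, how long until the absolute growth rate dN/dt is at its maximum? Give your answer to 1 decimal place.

9.2 days

Logistic growth is fastest at N = K/2 = 137400.
A = (K − N₀)/N₀ = 13.165. Set K/(1 + A·e^(−rt)) = K/2 → A·e^(−rt) = 1.
e^(−0.28t) = 1/13.165 = 0.0759593, so t = ln(13.165)/0.28 = 2.5776/0.28 = 9.2056.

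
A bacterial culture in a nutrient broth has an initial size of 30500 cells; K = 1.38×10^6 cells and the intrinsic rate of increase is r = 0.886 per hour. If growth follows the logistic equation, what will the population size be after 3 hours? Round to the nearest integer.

A = (K − N₀)/N₀ = (1.38×10^6 − 30500)/30500 = 44.246.
N(t) = K/(1 + A·e^(−rt)) = 1.38×10^6/(1 + 44.246×e^(−0.886×3)).
e^(−2.658) = 0.070088; denominator = 1 + 44.246×0.070088 = 4.1011.
N = 1.38×10^6/4.1011 = 336494.

336494 cells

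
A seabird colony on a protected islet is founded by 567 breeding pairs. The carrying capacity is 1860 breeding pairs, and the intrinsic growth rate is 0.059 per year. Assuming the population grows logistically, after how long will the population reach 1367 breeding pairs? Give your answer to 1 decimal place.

31.3 years

A = (K − N₀)/N₀ = (1860 − 567)/567 = 2.2804.
Solve 1860/(1 + 2.2804·e^(−0.059t)) = 1367: 1 + 2.2804·e^(−0.059t) = 1.3606, so e^(−0.059t) = 0.158148.
−0.059·t = ln(0.158148) = -1.8442, so t = 1.8442/0.059 = 31.258.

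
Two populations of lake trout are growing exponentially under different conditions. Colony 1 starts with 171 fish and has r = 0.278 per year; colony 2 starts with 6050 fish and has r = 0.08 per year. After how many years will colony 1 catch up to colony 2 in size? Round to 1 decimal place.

18.0 years

Set 171·e^(0.278t) = 6050·e^(0.08t).
e^((0.278 − 0.08)t) = 6050/171 → e^(0.198·t) = 35.38.
0.198·t = ln(35.38) = 3.5661, so t = 3.5661/0.198 = 18.011.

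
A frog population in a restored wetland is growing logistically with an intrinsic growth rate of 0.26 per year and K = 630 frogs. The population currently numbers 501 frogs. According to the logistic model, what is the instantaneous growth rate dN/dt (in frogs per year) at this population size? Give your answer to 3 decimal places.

dN/dt = rN(1 − N/K) = 0.26 × 501 × (1 − 501/630).
1 − 501/630 = 0.20476; dN/dt = 0.26 × 501 × 0.20476 = 26.672.

26.672 frogs per year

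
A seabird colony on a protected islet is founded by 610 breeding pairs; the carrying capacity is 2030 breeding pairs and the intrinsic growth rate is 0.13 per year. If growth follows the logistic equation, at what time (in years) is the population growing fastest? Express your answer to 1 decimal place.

Logistic growth is fastest at N = K/2 = 1015.
A = (K − N₀)/N₀ = 2.3279. Set K/(1 + A·e^(−rt)) = K/2 → A·e^(−rt) = 1.
e^(−0.13t) = 1/2.3279 = 0.429577, so t = ln(2.3279)/0.13 = 0.84495/0.13 = 6.4996.

6.5 years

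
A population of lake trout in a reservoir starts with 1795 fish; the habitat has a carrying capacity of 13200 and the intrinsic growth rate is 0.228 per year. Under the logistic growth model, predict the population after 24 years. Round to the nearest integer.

12857 fish

A = (K − N₀)/N₀ = (13200 − 1795)/1795 = 6.3538.
N(t) = K/(1 + A·e^(−rt)) = 13200/(1 + 6.3538×e^(−0.228×24)).
e^(−5.472) = 0.0042028; denominator = 1 + 6.3538×0.0042028 = 1.0267.
N = 13200/1.0267 = 12856.7.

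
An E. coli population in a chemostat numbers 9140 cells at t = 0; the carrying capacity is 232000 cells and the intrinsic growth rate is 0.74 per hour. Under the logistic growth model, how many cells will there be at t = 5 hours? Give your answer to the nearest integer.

A = (K − N₀)/N₀ = (232000 − 9140)/9140 = 24.383.
N(t) = K/(1 + A·e^(−rt)) = 232000/(1 + 24.383×e^(−0.74×5)).
e^(−3.7) = 0.024724; denominator = 1 + 24.383×0.024724 = 1.6028.
N = 232000/1.6028 = 144744.

144744 cells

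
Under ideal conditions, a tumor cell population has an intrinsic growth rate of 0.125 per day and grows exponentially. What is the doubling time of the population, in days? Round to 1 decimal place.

Doubling time t_d = ln(2)/r = 0.6931/0.125 = 5.5452.

5.5 days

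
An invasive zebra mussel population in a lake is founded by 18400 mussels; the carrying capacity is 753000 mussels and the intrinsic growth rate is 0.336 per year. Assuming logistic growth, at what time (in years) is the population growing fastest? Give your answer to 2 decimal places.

10.97 years

Logistic growth is fastest at N = K/2 = 376500.
A = (K − N₀)/N₀ = 39.924. Set K/(1 + A·e^(−rt)) = K/2 → A·e^(−rt) = 1.
e^(−0.336t) = 1/39.924 = 0.0250476, so t = ln(39.924)/0.336 = 3.687/0.336 = 10.973.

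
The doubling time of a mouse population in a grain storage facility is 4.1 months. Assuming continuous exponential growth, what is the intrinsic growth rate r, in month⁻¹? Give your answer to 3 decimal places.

r = ln(2)/t_d = 0.6931/4.1 = 0.16906.

0.169 per month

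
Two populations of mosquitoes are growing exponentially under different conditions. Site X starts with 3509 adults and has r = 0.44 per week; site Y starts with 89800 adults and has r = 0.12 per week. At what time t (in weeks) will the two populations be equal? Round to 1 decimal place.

10.1 weeks

Set 3509·e^(0.44t) = 89800·e^(0.12t).
e^((0.44 − 0.12)t) = 89800/3509 → e^(0.32·t) = 25.591.
0.32·t = ln(25.591) = 3.2423, so t = 3.2423/0.32 = 10.132.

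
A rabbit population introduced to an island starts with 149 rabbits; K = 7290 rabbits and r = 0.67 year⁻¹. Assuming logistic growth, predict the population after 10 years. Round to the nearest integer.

A = (K − N₀)/N₀ = (7290 − 149)/149 = 47.926.
N(t) = K/(1 + A·e^(−rt)) = 7290/(1 + 47.926×e^(−0.67×10)).
e^(−6.7) = 0.0012309; denominator = 1 + 47.926×0.0012309 = 1.059.
N = 7290/1.059 = 6883.9.

6884 rabbits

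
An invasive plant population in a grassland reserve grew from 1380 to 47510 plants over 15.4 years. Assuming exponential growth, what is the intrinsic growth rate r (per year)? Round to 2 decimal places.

From N(t) = N₀·e^(rt): e^(r·15.4) = 47510/1380 = 34.428.
r·15.4 = ln(34.428) = 3.5389, so r = 3.5389/15.4 = 0.2298.

0.23 per year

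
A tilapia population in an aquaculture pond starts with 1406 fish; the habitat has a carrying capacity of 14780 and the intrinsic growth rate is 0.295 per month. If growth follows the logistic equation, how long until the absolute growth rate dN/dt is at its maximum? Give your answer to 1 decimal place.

Logistic growth is fastest at N = K/2 = 7390.
A = (K − N₀)/N₀ = 9.5121. Set K/(1 + A·e^(−rt)) = K/2 → A·e^(−rt) = 1.
e^(−0.295t) = 1/9.5121 = 0.105129, so t = ln(9.5121)/0.295 = 2.2526/0.295 = 7.6358.

7.6 months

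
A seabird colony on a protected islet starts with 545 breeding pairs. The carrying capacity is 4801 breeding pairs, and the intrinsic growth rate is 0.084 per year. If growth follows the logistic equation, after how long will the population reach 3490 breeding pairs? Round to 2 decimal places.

36.12 years

A = (K − N₀)/N₀ = (4801 − 545)/545 = 7.8092.
Solve 4801/(1 + 7.8092·e^(−0.084t)) = 3490: 1 + 7.8092·e^(−0.084t) = 1.3756, so e^(−0.084t) = 0.048103.
−0.084·t = ln(0.048103) = -3.0344, so t = 3.0344/0.084 = 36.124.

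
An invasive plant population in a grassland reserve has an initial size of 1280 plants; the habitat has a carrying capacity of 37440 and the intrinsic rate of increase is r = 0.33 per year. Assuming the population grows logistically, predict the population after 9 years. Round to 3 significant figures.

A = (K − N₀)/N₀ = (37440 − 1280)/1280 = 28.25.
N(t) = K/(1 + A·e^(−rt)) = 37440/(1 + 28.25×e^(−0.33×9)).
e^(−2.97) = 0.051303; denominator = 1 + 28.25×0.051303 = 2.4493.
N = 37440/2.4493 = 15285.9.

15300 plants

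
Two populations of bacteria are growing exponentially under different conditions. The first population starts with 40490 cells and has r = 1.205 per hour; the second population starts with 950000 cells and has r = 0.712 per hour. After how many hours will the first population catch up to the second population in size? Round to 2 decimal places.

Set 40490·e^(1.205t) = 950000·e^(0.712t).
e^((1.205 − 0.712)t) = 950000/40490 → e^(0.493·t) = 23.463.
0.493·t = ln(23.463) = 3.1554, so t = 3.1554/0.493 = 6.4004.

6.40 hours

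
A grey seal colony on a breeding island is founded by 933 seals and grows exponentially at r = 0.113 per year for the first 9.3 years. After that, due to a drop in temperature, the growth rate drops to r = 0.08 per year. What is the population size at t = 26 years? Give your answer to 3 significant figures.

10200 seals

Phase 1: N(9.3) = 933·e^(0.113×9.3) = 933·e^1.051 = 2668.59.
Phase 2 runs for 26 − 9.3 = 16.7 years at r = 0.08.
N(26) = 2668.59·e^(0.08×16.7) = 2668.59·e^1.336 = 10150.8.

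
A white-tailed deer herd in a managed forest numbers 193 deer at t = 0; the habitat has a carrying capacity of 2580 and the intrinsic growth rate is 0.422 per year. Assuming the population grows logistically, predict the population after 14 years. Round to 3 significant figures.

A = (K − N₀)/N₀ = (2580 − 193)/193 = 12.368.
N(t) = K/(1 + A·e^(−rt)) = 2580/(1 + 12.368×e^(−0.422×14)).
e^(−5.908) = 0.0027176; denominator = 1 + 12.368×0.0027176 = 1.0336.
N = 2580/1.0336 = 2496.1.

2500 deer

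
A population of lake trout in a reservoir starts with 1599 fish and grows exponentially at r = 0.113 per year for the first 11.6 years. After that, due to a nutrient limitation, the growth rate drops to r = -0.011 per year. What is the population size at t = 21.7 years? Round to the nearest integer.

Phase 1: N(11.6) = 1599·e^(0.113×11.6) = 1599·e^1.311 = 5930.91.
Phase 2 runs for 21.7 − 11.6 = 10.1 years at r = -0.011.
N(21.7) = 5930.91·e^(-0.011×10.1) = 5930.91·e^-0.1111 = 5307.27.

5307 fish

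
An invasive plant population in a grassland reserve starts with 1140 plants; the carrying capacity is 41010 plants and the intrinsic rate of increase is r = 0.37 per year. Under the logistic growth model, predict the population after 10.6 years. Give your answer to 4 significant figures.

A = (K − N₀)/N₀ = (41010 − 1140)/1140 = 34.974.
N(t) = K/(1 + A·e^(−rt)) = 41010/(1 + 34.974×e^(−0.37×10.6)).
e^(−3.922) = 0.019801; denominator = 1 + 34.974×0.019801 = 1.6925.
N = 41010/1.6925 = 24230.

24230 plants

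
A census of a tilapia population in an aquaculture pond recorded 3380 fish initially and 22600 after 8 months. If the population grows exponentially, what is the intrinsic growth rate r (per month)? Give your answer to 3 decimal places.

0.238 per month

From N(t) = N₀·e^(rt): e^(r·8) = 22600/3380 = 6.6864.
r·8 = ln(6.6864) = 1.9001, so r = 1.9001/8 = 0.23751.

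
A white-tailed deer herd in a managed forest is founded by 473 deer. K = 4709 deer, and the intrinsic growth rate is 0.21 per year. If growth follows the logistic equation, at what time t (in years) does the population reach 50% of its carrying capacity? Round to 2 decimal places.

A = (K − N₀)/N₀ = (4709 − 473)/473 = 8.9556.
Solve 4709/(1 + 8.9556·e^(−0.21t)) = 2354.5: 1 + 8.9556·e^(−0.21t) = 2, so e^(−0.21t) = 0.111662.
−0.21·t = ln(0.111662) = -2.1923, so t = 2.1923/0.21 = 10.439.

10.44 years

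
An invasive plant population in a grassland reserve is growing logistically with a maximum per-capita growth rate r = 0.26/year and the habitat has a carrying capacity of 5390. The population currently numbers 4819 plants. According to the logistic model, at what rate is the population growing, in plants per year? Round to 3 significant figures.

133 plants per year

dN/dt = rN(1 − N/K) = 0.26 × 4819 × (1 − 4819/5390).
1 − 4819/5390 = 0.10594; dN/dt = 0.26 × 4819 × 0.10594 = 132.73.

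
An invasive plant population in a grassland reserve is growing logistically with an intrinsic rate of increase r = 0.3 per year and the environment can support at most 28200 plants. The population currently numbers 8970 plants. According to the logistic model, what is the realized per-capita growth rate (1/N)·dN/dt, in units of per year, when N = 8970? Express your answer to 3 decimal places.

(1/N)·dN/dt = r(1 − N/K) = 0.3 × (1 − 8970/28200).
= 0.3 × 0.68191 = 0.20457.

0.205 per year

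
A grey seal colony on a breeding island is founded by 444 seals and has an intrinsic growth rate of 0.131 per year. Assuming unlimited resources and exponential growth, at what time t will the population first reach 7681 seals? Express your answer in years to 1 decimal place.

Set N₀·e^(rt) = 7681: e^(0.131·t) = 7681/444 = 17.3.
0.131·t = ln(17.3) = 2.8507, so t = 2.8507/0.131 = 21.761.

21.8 years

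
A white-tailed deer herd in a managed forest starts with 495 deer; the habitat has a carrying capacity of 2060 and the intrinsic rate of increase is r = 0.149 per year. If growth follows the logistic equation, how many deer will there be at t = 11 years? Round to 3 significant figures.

A = (K − N₀)/N₀ = (2060 − 495)/495 = 3.1616.
N(t) = K/(1 + A·e^(−rt)) = 2060/(1 + 3.1616×e^(−0.149×11)).
e^(−1.639) = 0.19417; denominator = 1 + 3.1616×0.19417 = 1.6139.
N = 2060/1.6139 = 1276.41.

1280 deer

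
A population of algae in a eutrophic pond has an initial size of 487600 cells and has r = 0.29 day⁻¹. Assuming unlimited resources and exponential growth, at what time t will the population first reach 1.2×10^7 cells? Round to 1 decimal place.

11.0 days

Set N₀·e^(rt) = 1.2×10^7: e^(0.29·t) = 1.2×10^7/487600 = 24.61.
0.29·t = ln(24.61) = 3.2032, so t = 3.2032/0.29 = 11.045.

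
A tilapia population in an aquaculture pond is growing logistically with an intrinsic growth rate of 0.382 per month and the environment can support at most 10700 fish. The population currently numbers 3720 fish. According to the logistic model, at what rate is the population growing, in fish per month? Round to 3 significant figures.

dN/dt = rN(1 − N/K) = 0.382 × 3720 × (1 − 3720/10700).
1 − 3720/10700 = 0.65234; dN/dt = 0.382 × 3720 × 0.65234 = 927.

927 fish per month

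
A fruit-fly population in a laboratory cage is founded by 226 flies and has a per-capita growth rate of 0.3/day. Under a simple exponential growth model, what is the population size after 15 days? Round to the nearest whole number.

N(t) = N₀·e^(rt) = 226 × e^(0.3×15) = 226 × e^4.5.
e^4.5 ≈ 90.017, so N ≈ 226 × 90.017 = 20343.9.

20344 flies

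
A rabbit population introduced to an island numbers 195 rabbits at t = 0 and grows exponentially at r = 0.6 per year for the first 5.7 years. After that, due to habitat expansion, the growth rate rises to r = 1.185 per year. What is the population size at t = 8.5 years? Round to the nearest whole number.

Phase 1: N(5.7) = 195·e^(0.6×5.7) = 195·e^3.42 = 5961.04.
Phase 2 runs for 8.5 − 5.7 = 2.8 years at r = 1.185.
N(8.5) = 5961.04·e^(1.185×2.8) = 5961.04·e^3.318 = 164555.

164555 rabbits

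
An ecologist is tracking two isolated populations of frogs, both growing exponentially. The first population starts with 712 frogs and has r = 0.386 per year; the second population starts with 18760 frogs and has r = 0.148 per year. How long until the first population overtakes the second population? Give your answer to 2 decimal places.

Set 712·e^(0.386t) = 18760·e^(0.148t).
e^((0.386 − 0.148)t) = 18760/712 → e^(0.238·t) = 26.348.
0.238·t = ln(26.348) = 3.2714, so t = 3.2714/0.238 = 13.745.

13.75 years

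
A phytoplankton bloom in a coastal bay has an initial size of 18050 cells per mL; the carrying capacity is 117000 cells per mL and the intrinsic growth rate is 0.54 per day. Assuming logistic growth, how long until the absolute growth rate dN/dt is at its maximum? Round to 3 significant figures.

Logistic growth is fastest at N = K/2 = 58500.
A = (K − N₀)/N₀ = 5.482. Set K/(1 + A·e^(−rt)) = K/2 → A·e^(−rt) = 1.
e^(−0.54t) = 1/5.482 = 0.182415, so t = ln(5.482)/0.54 = 1.7015/0.54 = 3.1509.

3.15 days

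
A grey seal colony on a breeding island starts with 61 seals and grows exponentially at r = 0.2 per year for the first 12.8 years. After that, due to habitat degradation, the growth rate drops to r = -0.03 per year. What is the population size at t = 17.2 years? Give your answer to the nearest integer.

Phase 1: N(12.8) = 61·e^(0.2×12.8) = 61·e^2.56 = 789.085.
Phase 2 runs for 17.2 − 12.8 = 4.4 years at r = -0.03.
N(17.2) = 789.085·e^(-0.03×4.4) = 789.085·e^-0.132 = 691.507.

692 seals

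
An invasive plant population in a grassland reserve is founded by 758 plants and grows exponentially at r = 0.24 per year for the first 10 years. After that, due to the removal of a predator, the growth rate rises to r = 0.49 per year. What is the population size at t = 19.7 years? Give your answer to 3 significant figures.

Phase 1: N(10) = 758·e^(0.24×10) = 758·e^2.4 = 8355.57.
Phase 2 runs for 19.7 − 10 = 9.7 years at r = 0.49.
N(19.7) = 8355.57·e^(0.49×9.7) = 8355.57·e^4.753 = 968674.

969000 plants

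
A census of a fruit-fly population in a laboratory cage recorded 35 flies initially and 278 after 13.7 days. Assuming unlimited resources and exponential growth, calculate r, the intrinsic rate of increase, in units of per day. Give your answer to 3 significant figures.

0.151 per day

From N(t) = N₀·e^(rt): e^(r·13.7) = 278/35 = 7.9429.
r·13.7 = ln(7.9429) = 2.0723, so r = 2.0723/13.7 = 0.15126.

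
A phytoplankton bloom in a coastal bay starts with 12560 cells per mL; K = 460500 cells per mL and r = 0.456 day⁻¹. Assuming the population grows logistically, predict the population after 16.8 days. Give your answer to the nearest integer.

A = (K − N₀)/N₀ = (460500 − 12560)/12560 = 35.664.
N(t) = K/(1 + A·e^(−rt)) = 460500/(1 + 35.664×e^(−0.456×16.8)).
e^(−7.661) = 0.00047093; denominator = 1 + 35.664×0.00047093 = 1.0168.
N = 460500/1.0168 = 452894.

452894 cells per mL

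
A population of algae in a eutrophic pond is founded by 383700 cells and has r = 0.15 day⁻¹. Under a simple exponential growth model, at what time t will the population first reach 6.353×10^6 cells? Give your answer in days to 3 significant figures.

18.7 days

Set N₀·e^(rt) = 6.353×10^6: e^(0.15·t) = 6.353×10^6/383700 = 16.557.
0.15·t = ln(16.557) = 2.8068, so t = 2.8068/0.15 = 18.712.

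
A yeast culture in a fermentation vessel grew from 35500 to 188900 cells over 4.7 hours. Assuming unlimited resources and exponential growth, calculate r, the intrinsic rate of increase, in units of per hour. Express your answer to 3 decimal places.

From N(t) = N₀·e^(rt): e^(r·4.7) = 188900/35500 = 5.3211.
r·4.7 = ln(5.3211) = 1.6717, so r = 1.6717/4.7 = 0.35568.

0.356 per hour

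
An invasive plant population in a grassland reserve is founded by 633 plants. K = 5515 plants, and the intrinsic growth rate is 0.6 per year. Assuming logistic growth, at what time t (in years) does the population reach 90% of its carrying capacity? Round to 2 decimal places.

A = (K − N₀)/N₀ = (5515 − 633)/633 = 7.7125.
Solve 5515/(1 + 7.7125·e^(−0.6t)) = 4963.5: 1 + 7.7125·e^(−0.6t) = 1.1111, so e^(−0.6t) = 0.0144067.
−0.6·t = ln(0.0144067) = -4.2401, so t = 4.2401/0.6 = 7.0668.

7.07 years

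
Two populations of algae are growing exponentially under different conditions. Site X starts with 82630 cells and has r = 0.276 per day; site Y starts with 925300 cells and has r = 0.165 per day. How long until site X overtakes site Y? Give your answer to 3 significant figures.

21.8 days

Set 82630·e^(0.276t) = 925300·e^(0.165t).
e^((0.276 − 0.165)t) = 925300/82630 → e^(0.111·t) = 11.198.
0.111·t = ln(11.198) = 2.4157, so t = 2.4157/0.111 = 21.763.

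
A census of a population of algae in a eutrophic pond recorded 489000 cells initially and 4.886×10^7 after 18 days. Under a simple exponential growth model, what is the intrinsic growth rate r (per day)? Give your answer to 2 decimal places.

From N(t) = N₀·e^(rt): e^(r·18) = 4.886×10^7/489000 = 99.918.
r·18 = ln(99.918) = 4.6044, so r = 4.6044/18 = 0.2558.

0.26 per day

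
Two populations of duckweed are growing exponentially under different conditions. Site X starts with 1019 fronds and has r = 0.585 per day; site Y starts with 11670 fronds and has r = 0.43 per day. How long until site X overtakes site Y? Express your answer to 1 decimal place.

15.7 days

Set 1019·e^(0.585t) = 11670·e^(0.43t).
e^((0.585 − 0.43)t) = 11670/1019 → e^(0.155·t) = 11.452.
0.155·t = ln(11.452) = 2.4382, so t = 2.4382/0.155 = 15.73.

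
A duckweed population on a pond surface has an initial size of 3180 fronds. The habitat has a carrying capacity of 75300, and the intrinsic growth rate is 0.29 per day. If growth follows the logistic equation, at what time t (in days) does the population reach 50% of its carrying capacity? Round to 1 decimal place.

10.8 days

A = (K − N₀)/N₀ = (75300 − 3180)/3180 = 22.679.
Solve 75300/(1 + 22.679·e^(−0.29t)) = 37650: 1 + 22.679·e^(−0.29t) = 2, so e^(−0.29t) = 0.0440932.
−0.29·t = ln(0.0440932) = -3.1215, so t = 3.1215/0.29 = 10.764.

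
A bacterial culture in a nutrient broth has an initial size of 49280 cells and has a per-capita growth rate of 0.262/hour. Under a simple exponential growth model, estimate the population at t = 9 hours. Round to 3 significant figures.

521000 cells

N(t) = N₀·e^(rt) = 49280 × e^(0.262×9) = 49280 × e^2.358.
e^2.358 ≈ 10.57, so N ≈ 49280 × 10.57 = 520879.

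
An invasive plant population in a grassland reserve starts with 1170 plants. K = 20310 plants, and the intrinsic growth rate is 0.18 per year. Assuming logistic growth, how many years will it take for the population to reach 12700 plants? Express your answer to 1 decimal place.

18.4 years

A = (K − N₀)/N₀ = (20310 − 1170)/1170 = 16.359.
Solve 20310/(1 + 16.359·e^(−0.18t)) = 12700: 1 + 16.359·e^(−0.18t) = 1.5992, so e^(−0.18t) = 0.036629.
−0.18·t = ln(0.036629) = -3.3069, so t = 3.3069/0.18 = 18.372.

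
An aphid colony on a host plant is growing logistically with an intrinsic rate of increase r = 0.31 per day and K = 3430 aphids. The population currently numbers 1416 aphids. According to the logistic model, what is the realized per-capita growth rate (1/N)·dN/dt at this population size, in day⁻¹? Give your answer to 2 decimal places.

0.18 per day

(1/N)·dN/dt = r(1 − N/K) = 0.31 × (1 − 1416/3430).
= 0.31 × 0.58717 = 0.18202.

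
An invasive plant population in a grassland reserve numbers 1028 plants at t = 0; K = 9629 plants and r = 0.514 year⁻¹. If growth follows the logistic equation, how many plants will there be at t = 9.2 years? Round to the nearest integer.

A = (K − N₀)/N₀ = (9629 − 1028)/1028 = 8.3667.
N(t) = K/(1 + A·e^(−rt)) = 9629/(1 + 8.3667×e^(−0.514×9.2)).
e^(−4.729) = 0.0088371; denominator = 1 + 8.3667×0.0088371 = 1.0739.
N = 9629/1.0739 = 8966.07.

8966 plants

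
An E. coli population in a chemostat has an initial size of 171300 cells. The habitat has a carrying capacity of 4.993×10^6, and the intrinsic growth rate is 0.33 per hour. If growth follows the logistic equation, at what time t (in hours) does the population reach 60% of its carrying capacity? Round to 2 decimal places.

11.34 hours

A = (K − N₀)/N₀ = (4.993×10^6 − 171300)/171300 = 28.148.
Solve 4.993×10^6/(1 + 28.148·e^(−0.33t)) = 2.9958×10^6: 1 + 28.148·e^(−0.33t) = 1.6667, so e^(−0.33t) = 0.0236846.
−0.33·t = ln(0.0236846) = -3.7429, so t = 3.7429/0.33 = 11.342.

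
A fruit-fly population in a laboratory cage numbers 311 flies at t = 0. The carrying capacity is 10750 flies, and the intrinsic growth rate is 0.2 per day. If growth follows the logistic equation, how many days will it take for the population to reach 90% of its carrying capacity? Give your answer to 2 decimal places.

28.55 days

A = (K − N₀)/N₀ = (10750 − 311)/311 = 33.566.
Solve 10750/(1 + 33.566·e^(−0.2t)) = 9675: 1 + 33.566·e^(−0.2t) = 1.1111, so e^(−0.2t) = 0.00331024.
−0.2·t = ln(0.00331024) = -5.7107, so t = 5.7107/0.2 = 28.554.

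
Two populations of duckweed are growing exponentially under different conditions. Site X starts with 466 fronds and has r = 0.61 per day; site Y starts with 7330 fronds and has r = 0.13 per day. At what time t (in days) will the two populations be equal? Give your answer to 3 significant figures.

Set 466·e^(0.61t) = 7330·e^(0.13t).
e^((0.61 − 0.13)t) = 7330/466 → e^(0.48·t) = 15.73.
0.48·t = ln(15.73) = 2.7555, so t = 2.7555/0.48 = 5.7407.

5.74 days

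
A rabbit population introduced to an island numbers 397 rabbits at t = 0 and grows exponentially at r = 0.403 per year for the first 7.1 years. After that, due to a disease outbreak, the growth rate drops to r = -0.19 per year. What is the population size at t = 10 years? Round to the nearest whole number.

4001 rabbits

Phase 1: N(7.1) = 397·e^(0.403×7.1) = 397·e^2.861 = 6941.24.
Phase 2 runs for 10 − 7.1 = 2.9 years at r = -0.19.
N(10) = 6941.24·e^(-0.19×2.9) = 6941.24·e^-0.551 = 4000.75.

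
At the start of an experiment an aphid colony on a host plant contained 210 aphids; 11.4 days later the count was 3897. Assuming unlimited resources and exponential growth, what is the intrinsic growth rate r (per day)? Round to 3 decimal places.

From N(t) = N₀·e^(rt): e^(r·11.4) = 3897/210 = 18.557.
r·11.4 = ln(18.557) = 2.9209, so r = 2.9209/11.4 = 0.25622.

0.256 per day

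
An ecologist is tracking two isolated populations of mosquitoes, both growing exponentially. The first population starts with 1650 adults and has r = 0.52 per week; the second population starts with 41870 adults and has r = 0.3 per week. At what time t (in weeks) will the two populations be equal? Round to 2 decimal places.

Set 1650·e^(0.52t) = 41870·e^(0.3t).
e^((0.52 − 0.3)t) = 41870/1650 → e^(0.22·t) = 25.376.
0.22·t = ln(25.376) = 3.2338, so t = 3.2338/0.22 = 14.699.

14.70 weeks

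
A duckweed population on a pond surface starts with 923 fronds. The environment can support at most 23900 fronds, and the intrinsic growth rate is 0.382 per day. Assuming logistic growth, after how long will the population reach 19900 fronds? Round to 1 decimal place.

12.6 days

A = (K − N₀)/N₀ = (23900 − 923)/923 = 24.894.
Solve 23900/(1 + 24.894·e^(−0.382t)) = 19900: 1 + 24.894·e^(−0.382t) = 1.201, so e^(−0.382t) = 0.00807449.
−0.382·t = ln(0.00807449) = -4.819, so t = 4.819/0.382 = 12.615.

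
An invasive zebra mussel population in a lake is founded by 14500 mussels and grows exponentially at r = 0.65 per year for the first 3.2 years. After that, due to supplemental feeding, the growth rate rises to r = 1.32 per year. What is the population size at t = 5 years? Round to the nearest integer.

Phase 1: N(3.2) = 14500·e^(0.65×3.2) = 14500·e^2.08 = 116065.
Phase 2 runs for 5 − 3.2 = 1.8 years at r = 1.32.
N(5) = 116065·e^(1.32×1.8) = 116065·e^2.376 = 1.249063×10^6.

1249063 mussels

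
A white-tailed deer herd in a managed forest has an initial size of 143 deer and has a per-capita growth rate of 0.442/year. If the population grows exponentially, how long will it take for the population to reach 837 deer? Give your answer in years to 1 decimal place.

4.0 years

Set N₀·e^(rt) = 837: e^(0.442·t) = 837/143 = 5.8531.
0.442·t = ln(5.8531) = 1.767, so t = 1.767/0.442 = 3.9977.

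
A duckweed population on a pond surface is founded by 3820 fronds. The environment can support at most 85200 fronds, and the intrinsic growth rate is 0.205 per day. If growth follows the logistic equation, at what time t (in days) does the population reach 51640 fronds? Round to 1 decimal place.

A = (K − N₀)/N₀ = (85200 − 3820)/3820 = 21.304.
Solve 85200/(1 + 21.304·e^(−0.205t)) = 51640: 1 + 21.304·e^(−0.205t) = 1.6499, so e^(−0.205t) = 0.0305057.
−0.205·t = ln(0.0305057) = -3.4898, so t = 3.4898/0.205 = 17.024.

17.0 days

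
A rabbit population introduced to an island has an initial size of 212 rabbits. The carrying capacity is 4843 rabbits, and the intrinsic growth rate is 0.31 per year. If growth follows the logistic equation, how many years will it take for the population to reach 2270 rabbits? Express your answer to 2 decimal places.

A = (K − N₀)/N₀ = (4843 − 212)/212 = 21.844.
Solve 4843/(1 + 21.844·e^(−0.31t)) = 2270: 1 + 21.844·e^(−0.31t) = 2.1335, so e^(−0.31t) = 0.051889.
−0.31·t = ln(0.051889) = -2.9586, so t = 2.9586/0.31 = 9.544.

9.54 years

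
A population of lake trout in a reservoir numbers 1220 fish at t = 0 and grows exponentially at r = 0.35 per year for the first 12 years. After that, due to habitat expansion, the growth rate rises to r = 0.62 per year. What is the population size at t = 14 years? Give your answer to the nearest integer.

281139 fish

Phase 1: N(12) = 1220·e^(0.35×12) = 1220·e^4.2 = 81357.3.
Phase 2 runs for 14 − 12 = 2 years at r = 0.62.
N(14) = 81357.3·e^(0.62×2) = 81357.3·e^1.24 = 281139.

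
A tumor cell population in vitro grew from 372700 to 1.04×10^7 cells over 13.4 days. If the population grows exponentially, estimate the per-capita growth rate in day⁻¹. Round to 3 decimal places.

From N(t) = N₀·e^(rt): e^(r·13.4) = 1.04×10^7/372700 = 27.904.
r·13.4 = ln(27.904) = 3.3288, so r = 3.3288/13.4 = 0.24842.

0.248 per day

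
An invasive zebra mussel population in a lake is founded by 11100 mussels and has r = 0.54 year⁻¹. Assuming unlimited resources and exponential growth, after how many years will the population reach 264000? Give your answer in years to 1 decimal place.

5.9 years

Set N₀·e^(rt) = 264000: e^(0.54·t) = 264000/11100 = 23.784.
0.54·t = ln(23.784) = 3.169, so t = 3.169/0.54 = 5.8685.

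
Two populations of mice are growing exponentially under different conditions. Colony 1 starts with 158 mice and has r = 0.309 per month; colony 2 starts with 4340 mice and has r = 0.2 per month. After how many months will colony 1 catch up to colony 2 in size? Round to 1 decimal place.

Set 158·e^(0.309t) = 4340·e^(0.2t).
e^((0.309 − 0.2)t) = 4340/158 → e^(0.109·t) = 27.468.
0.109·t = ln(27.468) = 3.313, so t = 3.313/0.109 = 30.395.

30.4 months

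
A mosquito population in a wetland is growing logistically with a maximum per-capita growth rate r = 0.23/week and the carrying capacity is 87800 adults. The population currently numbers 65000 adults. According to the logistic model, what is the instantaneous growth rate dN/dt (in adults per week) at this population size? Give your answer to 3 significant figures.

dN/dt = rN(1 − N/K) = 0.23 × 65000 × (1 − 65000/87800).
1 − 65000/87800 = 0.25968; dN/dt = 0.23 × 65000 × 0.25968 = 3882.2.

3880 adults per week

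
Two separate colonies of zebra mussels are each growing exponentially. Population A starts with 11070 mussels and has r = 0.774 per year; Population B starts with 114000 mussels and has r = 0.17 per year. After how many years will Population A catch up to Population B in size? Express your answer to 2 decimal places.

Set 11070·e^(0.774t) = 114000·e^(0.17t).
e^((0.774 − 0.17)t) = 114000/11070 → e^(0.604·t) = 10.298.
0.604·t = ln(10.298) = 2.332, so t = 2.332/0.604 = 3.8609.

3.86 years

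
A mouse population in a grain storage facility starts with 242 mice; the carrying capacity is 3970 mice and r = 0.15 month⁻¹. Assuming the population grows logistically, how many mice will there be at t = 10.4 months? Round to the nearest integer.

A = (K − N₀)/N₀ = (3970 − 242)/242 = 15.405.
N(t) = K/(1 + A·e^(−rt)) = 3970/(1 + 15.405×e^(−0.15×10.4)).
e^(−1.56) = 0.21014; denominator = 1 + 15.405×0.21014 = 4.2371.
N = 3970/4.2371 = 936.953.

937 mice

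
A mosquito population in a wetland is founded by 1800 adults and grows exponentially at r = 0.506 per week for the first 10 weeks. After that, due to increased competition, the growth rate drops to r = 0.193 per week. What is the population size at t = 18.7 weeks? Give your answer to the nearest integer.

1520640 adults

Phase 1: N(10) = 1800·e^(0.506×10) = 1800·e^5.06 = 283663.
Phase 2 runs for 18.7 − 10 = 8.7 weeks at r = 0.193.
N(18.7) = 283663·e^(0.193×8.7) = 283663·e^1.679 = 1.52064×10^6.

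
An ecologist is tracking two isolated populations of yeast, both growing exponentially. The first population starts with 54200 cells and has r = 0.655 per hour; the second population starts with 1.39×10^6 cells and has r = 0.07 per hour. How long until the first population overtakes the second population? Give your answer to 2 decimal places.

Set 54200·e^(0.655t) = 1.39×10^6·e^(0.07t).
e^((0.655 − 0.07)t) = 1.39×10^6/54200 → e^(0.585·t) = 25.646.
0.585·t = ln(25.646) = 3.2444, so t = 3.2444/0.585 = 5.5459.

5.55 hours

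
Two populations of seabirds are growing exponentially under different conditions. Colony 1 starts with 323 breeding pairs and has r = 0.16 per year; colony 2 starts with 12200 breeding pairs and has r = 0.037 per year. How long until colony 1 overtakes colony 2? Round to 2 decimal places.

Set 323·e^(0.16t) = 12200·e^(0.037t).
e^((0.16 − 0.037)t) = 12200/323 → e^(0.123·t) = 37.771.
0.123·t = ln(37.771) = 3.6315, so t = 3.6315/0.123 = 29.525.

29.52 years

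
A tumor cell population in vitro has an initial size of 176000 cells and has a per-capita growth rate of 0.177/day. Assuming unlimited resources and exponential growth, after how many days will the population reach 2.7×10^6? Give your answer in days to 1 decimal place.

15.4 days

Set N₀·e^(rt) = 2.7×10^6: e^(0.177·t) = 2.7×10^6/176000 = 15.341.
0.177·t = ln(15.341) = 2.7305, so t = 2.7305/0.177 = 15.427.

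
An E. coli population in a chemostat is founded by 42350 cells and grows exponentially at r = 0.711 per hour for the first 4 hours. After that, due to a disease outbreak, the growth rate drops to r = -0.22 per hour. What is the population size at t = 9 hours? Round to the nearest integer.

242250 cells

Phase 1: N(4) = 42350·e^(0.711×4) = 42350·e^2.844 = 727758.
Phase 2 runs for 9 − 4 = 5 hours at r = -0.22.
N(9) = 727758·e^(-0.22×5) = 727758·e^-1.1 = 242250.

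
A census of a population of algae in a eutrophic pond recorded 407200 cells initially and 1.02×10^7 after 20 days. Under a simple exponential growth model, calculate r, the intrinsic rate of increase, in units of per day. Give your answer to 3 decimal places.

From N(t) = N₀·e^(rt): e^(r·20) = 1.02×10^7/407200 = 25.049.
r·20 = ln(25.049) = 3.2208, so r = 3.2208/20 = 0.16104.

0.161 per day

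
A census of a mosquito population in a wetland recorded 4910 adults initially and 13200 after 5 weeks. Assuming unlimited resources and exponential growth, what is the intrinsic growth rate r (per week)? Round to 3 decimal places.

From N(t) = N₀·e^(rt): e^(r·5) = 13200/4910 = 2.6884.
r·5 = ln(2.6884) = 0.98894, so r = 0.98894/5 = 0.19779.

0.198 per week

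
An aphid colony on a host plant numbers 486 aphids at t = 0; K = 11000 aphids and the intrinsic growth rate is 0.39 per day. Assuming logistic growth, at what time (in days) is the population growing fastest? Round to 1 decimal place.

Logistic growth is fastest at N = K/2 = 5500.
A = (K − N₀)/N₀ = 21.634. Set K/(1 + A·e^(−rt)) = K/2 → A·e^(−rt) = 1.
e^(−0.39t) = 1/21.634 = 0.0462241, so t = ln(21.634)/0.39 = 3.0743/0.39 = 7.8827.

7.9 days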